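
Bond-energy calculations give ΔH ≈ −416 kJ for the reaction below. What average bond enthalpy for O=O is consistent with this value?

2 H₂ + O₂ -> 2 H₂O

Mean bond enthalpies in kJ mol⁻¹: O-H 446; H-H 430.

Let D be the O=O bond energy.
Σ(broken) = 2×430 + 1×D = 860 + D
Σ(formed) = 4×446 = 1784
ΔH = Σ(broken) − Σ(formed) = (860 + D) − (1784) = −924 + D
Setting this equal to −416 kJ gives D = 508 kJ/mol.

D(O=O) ≈ 508 kJ/mol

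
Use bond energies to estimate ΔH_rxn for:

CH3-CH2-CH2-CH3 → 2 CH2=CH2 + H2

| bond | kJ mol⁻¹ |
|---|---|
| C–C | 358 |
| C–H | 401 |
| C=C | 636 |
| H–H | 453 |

Bonds broken (reactants):
  C–C: 3 × 358 = 1074
  C–H: 10 × 401 = 4010
  Σ(broken) = 5084 kJ
Bonds formed (products):
  C–H: 8 × 401 = 3208
  C=C: 2 × 636 = 1272
  H–H: 1 × 453 = 453
  Σ(formed) = 4933 kJ
ΔH = Σ(broken) − Σ(formed) = 5084 − 4933 = +151 kJ

ΔH ≈ +151 kJ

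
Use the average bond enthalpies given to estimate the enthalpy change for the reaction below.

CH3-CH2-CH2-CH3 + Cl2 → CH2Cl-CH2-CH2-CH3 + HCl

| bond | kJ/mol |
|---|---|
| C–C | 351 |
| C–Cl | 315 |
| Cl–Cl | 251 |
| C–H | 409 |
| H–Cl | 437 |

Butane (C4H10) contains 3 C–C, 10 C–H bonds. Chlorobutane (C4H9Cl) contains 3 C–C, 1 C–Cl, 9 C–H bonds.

Bonds broken (reactants):
  C–C: 3 × 351 = 1053
  C–H: 10 × 409 = 4090
  Cl–Cl: 1 × 251 = 251
  Σ(broken) = 5394 kJ
Bonds formed (products):
  C–C: 3 × 351 = 1053
  C–Cl: 1 × 315 = 315
  C–H: 9 × 409 = 3681
  H–Cl: 1 × 437 = 437
  Σ(formed) = 5486 kJ
ΔH = Σ(broken) − Σ(formed) = 5394 − 5486 = −92 kJ

ΔH ≈ −92 kJ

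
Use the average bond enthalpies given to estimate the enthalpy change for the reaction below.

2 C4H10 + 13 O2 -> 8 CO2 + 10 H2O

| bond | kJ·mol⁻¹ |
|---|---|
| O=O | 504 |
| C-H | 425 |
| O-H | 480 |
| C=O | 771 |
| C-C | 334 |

Bonds broken (reactants):
  C-C: 6 × 334 = 2004
  C-H: 20 × 425 = 8500
  O=O: 13 × 504 = 6552
  Σ(broken) = 17056 kJ
Bonds formed (products):
  C=O: 16 × 771 = 12336
  O-H: 20 × 480 = 9600
  Σ(formed) = 21936 kJ
ΔH = Σ(broken) − Σ(formed) = 17056 − 21936 = −4880 kJ

ΔH ≈ −4880 kJ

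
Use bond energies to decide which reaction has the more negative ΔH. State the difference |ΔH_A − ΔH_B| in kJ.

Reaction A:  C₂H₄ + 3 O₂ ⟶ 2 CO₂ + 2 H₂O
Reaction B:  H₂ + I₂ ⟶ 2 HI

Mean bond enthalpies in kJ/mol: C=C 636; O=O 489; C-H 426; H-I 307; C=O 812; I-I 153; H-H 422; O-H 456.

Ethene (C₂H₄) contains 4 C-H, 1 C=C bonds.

Reaction A, by 1226 kJ

Reaction A:
  Bonds broken (reactants):
    C-H: 4 × 426 = 1704
    C=C: 1 × 636 = 636
    O=O: 3 × 489 = 1467
    Σ(broken) = 3807 kJ
  Bonds formed (products):
    C=O: 4 × 812 = 3248
    O-H: 4 × 456 = 1824
    Σ(formed) = 5072 kJ
  ΔH_A = 3807 − 5072 = −1265 kJ
Reaction B:
  Bonds broken (reactants):
    H-H: 1 × 422 = 422
    I-I: 1 × 153 = 153
    Σ(broken) = 575 kJ
  Bonds formed (products):
    H-I: 2 × 307 = 614
    Σ(formed) = 614 kJ
  ΔH_B = 575 − 614 = −39 kJ
ΔH_A − ΔH_B = −1226 kJ, so reaction A has the more negative ΔH; |ΔH_A − ΔH_B| = 1226 kJ.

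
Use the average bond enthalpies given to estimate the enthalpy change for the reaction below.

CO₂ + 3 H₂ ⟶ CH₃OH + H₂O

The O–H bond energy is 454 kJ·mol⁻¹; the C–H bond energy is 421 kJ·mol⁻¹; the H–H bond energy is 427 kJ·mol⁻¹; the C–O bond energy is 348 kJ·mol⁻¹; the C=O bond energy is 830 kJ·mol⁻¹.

ΔH ≈ −32 kJ

Bonds broken (reactants):
  C=O: 2 × 830 = 1660
  H–H: 3 × 427 = 1281
  Σ(broken) = 2941 kJ
Bonds formed (products):
  C–H: 3 × 421 = 1263
  C–O: 1 × 348 = 348
  O–H: 3 × 454 = 1362
  Σ(formed) = 2973 kJ
ΔH = Σ(broken) − Σ(formed) = 2941 − 2973 = −32 kJ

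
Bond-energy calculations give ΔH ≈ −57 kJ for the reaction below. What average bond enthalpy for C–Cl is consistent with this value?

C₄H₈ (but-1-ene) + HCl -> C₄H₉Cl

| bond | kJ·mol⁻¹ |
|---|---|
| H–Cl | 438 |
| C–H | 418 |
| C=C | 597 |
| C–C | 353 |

D(C–Cl) ≈ 321 kJ/mol

Let D be the C–Cl bond energy.
Σ(broken) = 2×353 + 8×418 + 1×597 + 1×438 = 5085
Σ(formed) = 3×353 + 1×D + 9×418 = 4821 + D
ΔH = Σ(broken) − Σ(formed) = (5085) − (4821 + D) = +264 − D
Setting this equal to −57 kJ gives D = 321 kJ/mol.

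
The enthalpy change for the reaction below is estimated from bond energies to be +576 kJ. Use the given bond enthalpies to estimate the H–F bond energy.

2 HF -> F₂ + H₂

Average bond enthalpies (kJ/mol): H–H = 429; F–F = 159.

D(H–F) ≈ 582 kJ/mol

Let D be the H–F bond energy.
Σ(broken) = 2×D = 2D
Σ(formed) = 1×159 + 1×429 = 588
ΔH = Σ(broken) − Σ(formed) = (2D) − (588) = −588 + 2D
Setting this equal to +576 kJ gives 2D = 1164, so D = 582 kJ/mol.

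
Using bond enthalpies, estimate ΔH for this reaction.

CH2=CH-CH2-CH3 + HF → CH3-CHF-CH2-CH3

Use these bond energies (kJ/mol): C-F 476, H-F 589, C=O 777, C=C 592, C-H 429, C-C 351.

ΔH ≈ −75 kJ

Bonds broken (reactants):
  C-C: 2 × 351 = 702
  C-H: 8 × 429 = 3432
  C=C: 1 × 592 = 592
  H-F: 1 × 589 = 589
  Σ(broken) = 5315 kJ
Bonds formed (products):
  C-C: 3 × 351 = 1053
  C-F: 1 × 476 = 476
  C-H: 9 × 429 = 3861
  Σ(formed) = 5390 kJ
ΔH = Σ(broken) − Σ(formed) = 5315 − 5390 = −75 kJ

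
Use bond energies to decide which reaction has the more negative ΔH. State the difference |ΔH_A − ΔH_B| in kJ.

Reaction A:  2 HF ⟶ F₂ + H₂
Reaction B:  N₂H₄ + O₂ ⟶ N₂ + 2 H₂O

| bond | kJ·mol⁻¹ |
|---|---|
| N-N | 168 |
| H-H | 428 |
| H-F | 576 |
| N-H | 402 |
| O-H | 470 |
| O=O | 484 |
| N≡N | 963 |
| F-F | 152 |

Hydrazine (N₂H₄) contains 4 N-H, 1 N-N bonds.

Reaction B, by 1155 kJ

Reaction A:
  Bonds broken (reactants):
    H-F: 2 × 576 = 1152
    Σ(broken) = 1152 kJ
  Bonds formed (products):
    F-F: 1 × 152 = 152
    H-H: 1 × 428 = 428
    Σ(formed) = 580 kJ
  ΔH_A = 1152 − 580 = +572 kJ
Reaction B:
  Bonds broken (reactants):
    N-H: 4 × 402 = 1608
    N-N: 1 × 168 = 168
    O=O: 1 × 484 = 484
    Σ(broken) = 2260 kJ
  Bonds formed (products):
    N≡N: 1 × 963 = 963
    O-H: 4 × 470 = 1880
    Σ(formed) = 2843 kJ
  ΔH_B = 2260 − 2843 = −583 kJ
ΔH_A − ΔH_B = +1155 kJ, so reaction B has the more negative ΔH; |ΔH_A − ΔH_B| = 1155 kJ.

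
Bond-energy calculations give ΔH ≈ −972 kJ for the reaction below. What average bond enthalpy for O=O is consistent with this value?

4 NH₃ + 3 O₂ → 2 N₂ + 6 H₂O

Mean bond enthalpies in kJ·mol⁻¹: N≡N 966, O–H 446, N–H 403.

Let D be the O=O bond energy.
Σ(broken) = 12×403 + 3×D = 4836 + 3D
Σ(formed) = 2×966 + 12×446 = 7284
ΔH = Σ(broken) − Σ(formed) = (4836 + 3D) − (7284) = −2448 + 3D
Setting this equal to −972 kJ gives 3D = 1476, so D = 492 kJ/mol.

D(O=O) ≈ 492 kJ/mol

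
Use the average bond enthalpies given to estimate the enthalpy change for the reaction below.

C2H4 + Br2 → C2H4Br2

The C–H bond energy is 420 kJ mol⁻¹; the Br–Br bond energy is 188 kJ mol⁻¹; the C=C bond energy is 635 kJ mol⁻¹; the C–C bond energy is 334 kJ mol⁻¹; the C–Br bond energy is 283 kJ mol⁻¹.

Bonds broken (reactants):
  Br–Br: 1 × 188 = 188
  C–H: 4 × 420 = 1680
  C=C: 1 × 635 = 635
  Σ(broken) = 2503 kJ
Bonds formed (products):
  C–Br: 2 × 283 = 566
  C–C: 1 × 334 = 334
  C–H: 4 × 420 = 1680
  Σ(formed) = 2580 kJ
ΔH = Σ(broken) − Σ(formed) = 2503 − 2580 = −77 kJ

ΔH ≈ −77 kJ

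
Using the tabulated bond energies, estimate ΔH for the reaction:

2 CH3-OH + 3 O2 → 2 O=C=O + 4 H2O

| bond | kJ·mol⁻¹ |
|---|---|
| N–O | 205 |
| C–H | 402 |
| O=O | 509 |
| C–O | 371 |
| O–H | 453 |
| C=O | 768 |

ΔH ≈ −1109 kJ

Bonds broken (reactants):
  C–H: 6 × 402 = 2412
  C–O: 2 × 371 = 742
  O–H: 2 × 453 = 906
  O=O: 3 × 509 = 1527
  Σ(broken) = 5587 kJ
Bonds formed (products):
  C=O: 4 × 768 = 3072
  O–H: 8 × 453 = 3624
  Σ(formed) = 6696 kJ
ΔH = Σ(broken) − Σ(formed) = 5587 − 6696 = −1109 kJ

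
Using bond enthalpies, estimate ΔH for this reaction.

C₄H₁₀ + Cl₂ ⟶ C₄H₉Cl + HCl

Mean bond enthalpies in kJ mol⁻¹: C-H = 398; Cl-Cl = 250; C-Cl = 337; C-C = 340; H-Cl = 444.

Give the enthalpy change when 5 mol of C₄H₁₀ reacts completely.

Bonds broken (reactants):
  C-C: 3 × 340 = 1020
  C-H: 10 × 398 = 3980
  Cl-Cl: 1 × 250 = 250
  Σ(broken) = 5250 kJ
Bonds formed (products):
  C-C: 3 × 340 = 1020
  C-Cl: 1 × 337 = 337
  C-H: 9 × 398 = 3582
  H-Cl: 1 × 444 = 444
  Σ(formed) = 5383 kJ
ΔH = Σ(broken) − Σ(formed) = 5250 − 5383 = −133 kJ
For 5× the reaction as written: 5 × (−133) = −665 kJ

ΔH = −665 kJ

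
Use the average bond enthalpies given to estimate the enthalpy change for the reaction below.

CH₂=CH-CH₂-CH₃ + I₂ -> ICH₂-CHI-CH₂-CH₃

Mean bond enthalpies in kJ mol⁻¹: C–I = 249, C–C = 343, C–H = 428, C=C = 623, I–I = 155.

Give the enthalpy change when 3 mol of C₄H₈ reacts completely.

ΔH = −189 kJ

Bonds broken (reactants):
  C–C: 2 × 343 = 686
  C–H: 8 × 428 = 3424
  C=C: 1 × 623 = 623
  I–I: 1 × 155 = 155
  Σ(broken) = 4888 kJ
Bonds formed (products):
  C–C: 3 × 343 = 1029
  C–H: 8 × 428 = 3424
  C–I: 2 × 249 = 498
  Σ(formed) = 4951 kJ
ΔH = Σ(broken) − Σ(formed) = 4888 − 4951 = −63 kJ
For 3× the reaction as written: 3 × (−63) = −189 kJ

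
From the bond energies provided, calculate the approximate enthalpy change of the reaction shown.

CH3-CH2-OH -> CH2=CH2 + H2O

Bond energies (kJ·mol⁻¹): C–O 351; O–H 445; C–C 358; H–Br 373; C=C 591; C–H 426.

Bonds broken (reactants):
  C–C: 1 × 358 = 358
  C–H: 5 × 426 = 2130
  C–O: 1 × 351 = 351
  O–H: 1 × 445 = 445
  Σ(broken) = 3284 kJ
Bonds formed (products):
  C–H: 4 × 426 = 1704
  C=C: 1 × 591 = 591
  O–H: 2 × 445 = 890
  Σ(formed) = 3185 kJ
ΔH = Σ(broken) − Σ(formed) = 3284 − 3185 = +99 kJ

ΔH ≈ +99 kJ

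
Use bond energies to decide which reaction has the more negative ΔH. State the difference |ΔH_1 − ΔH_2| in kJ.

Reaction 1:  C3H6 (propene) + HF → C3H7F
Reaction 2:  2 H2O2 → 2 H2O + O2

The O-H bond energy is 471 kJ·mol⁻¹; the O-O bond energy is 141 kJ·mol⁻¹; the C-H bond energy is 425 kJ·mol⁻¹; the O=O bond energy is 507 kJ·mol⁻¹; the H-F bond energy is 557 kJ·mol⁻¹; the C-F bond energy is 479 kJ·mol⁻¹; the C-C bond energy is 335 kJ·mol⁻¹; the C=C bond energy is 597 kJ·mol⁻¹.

Reaction 2, by 140 kJ

Reaction 1:
  Bonds broken (reactants):
    C-C: 1 × 335 = 335
    C-H: 6 × 425 = 2550
    C=C: 1 × 597 = 597
    H-F: 1 × 557 = 557
    Σ(broken) = 4039 kJ
  Bonds formed (products):
    C-C: 2 × 335 = 670
    C-F: 1 × 479 = 479
    C-H: 7 × 425 = 2975
    Σ(formed) = 4124 kJ
  ΔH_1 = 4039 − 4124 = −85 kJ
Reaction 2:
  Bonds broken (reactants):
    O-H: 4 × 471 = 1884
    O-O: 2 × 141 = 282
    Σ(broken) = 2166 kJ
  Bonds formed (products):
    O-H: 4 × 471 = 1884
    O=O: 1 × 507 = 507
    Σ(formed) = 2391 kJ
  ΔH_2 = 2166 − 2391 = −225 kJ
ΔH_1 − ΔH_2 = +140 kJ, so reaction 2 has the more negative ΔH; |ΔH_1 − ΔH_2| = 140 kJ.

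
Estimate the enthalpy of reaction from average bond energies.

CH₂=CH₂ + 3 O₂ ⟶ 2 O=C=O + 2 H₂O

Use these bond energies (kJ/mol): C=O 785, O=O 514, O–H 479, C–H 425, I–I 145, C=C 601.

Bonds broken (reactants):
  C–H: 4 × 425 = 1700
  C=C: 1 × 601 = 601
  O=O: 3 × 514 = 1542
  Σ(broken) = 3843 kJ
Bonds formed (products):
  C=O: 4 × 785 = 3140
  O–H: 4 × 479 = 1916
  Σ(formed) = 5056 kJ
ΔH = Σ(broken) − Σ(formed) = 3843 − 5056 = −1213 kJ

ΔH ≈ −1213 kJ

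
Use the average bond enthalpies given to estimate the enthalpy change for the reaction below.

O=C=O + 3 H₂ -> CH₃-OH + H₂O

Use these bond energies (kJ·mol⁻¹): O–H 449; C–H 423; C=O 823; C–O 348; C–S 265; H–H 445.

Bonds broken (reactants):
  C=O: 2 × 823 = 1646
  H–H: 3 × 445 = 1335
  Σ(broken) = 2981 kJ
Bonds formed (products):
  C–H: 3 × 423 = 1269
  C–O: 1 × 348 = 348
  O–H: 3 × 449 = 1347
  Σ(formed) = 2964 kJ
ΔH = Σ(broken) − Σ(formed) = 2981 − 2964 = +17 kJ

ΔH ≈ +17 kJ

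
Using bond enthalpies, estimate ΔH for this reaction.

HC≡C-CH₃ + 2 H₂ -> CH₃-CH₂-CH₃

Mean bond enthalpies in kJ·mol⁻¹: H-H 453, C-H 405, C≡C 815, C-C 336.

Bonds broken (reactants):
  C≡C: 1 × 815 = 815
  C-C: 1 × 336 = 336
  C-H: 4 × 405 = 1620
  H-H: 2 × 453 = 906
  Σ(broken) = 3677 kJ
Bonds formed (products):
  C-C: 2 × 336 = 672
  C-H: 8 × 405 = 3240
  Σ(formed) = 3912 kJ
ΔH = Σ(broken) − Σ(formed) = 3677 − 3912 = −235 kJ

ΔH ≈ −235 kJ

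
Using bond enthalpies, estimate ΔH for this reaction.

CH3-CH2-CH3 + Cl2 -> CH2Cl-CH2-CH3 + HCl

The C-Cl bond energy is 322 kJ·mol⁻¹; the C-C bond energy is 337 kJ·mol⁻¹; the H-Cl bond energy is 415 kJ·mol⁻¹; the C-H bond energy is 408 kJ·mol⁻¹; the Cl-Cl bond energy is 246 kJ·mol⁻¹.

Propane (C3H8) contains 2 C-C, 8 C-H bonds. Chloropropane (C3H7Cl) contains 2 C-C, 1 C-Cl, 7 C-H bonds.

Bonds broken (reactants):
  C-C: 2 × 337 = 674
  C-H: 8 × 408 = 3264
  Cl-Cl: 1 × 246 = 246
  Σ(broken) = 4184 kJ
Bonds formed (products):
  C-C: 2 × 337 = 674
  C-Cl: 1 × 322 = 322
  C-H: 7 × 408 = 2856
  H-Cl: 1 × 415 = 415
  Σ(formed) = 4267 kJ
ΔH = Σ(broken) − Σ(formed) = 4184 − 4267 = −83 kJ

ΔH ≈ −83 kJ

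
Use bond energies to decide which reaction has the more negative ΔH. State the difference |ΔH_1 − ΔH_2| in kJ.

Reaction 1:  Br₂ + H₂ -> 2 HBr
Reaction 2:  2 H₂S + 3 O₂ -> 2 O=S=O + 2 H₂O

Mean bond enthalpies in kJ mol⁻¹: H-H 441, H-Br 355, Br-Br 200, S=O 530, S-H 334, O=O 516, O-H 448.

Reaction 1:
  Bonds broken (reactants):
    Br-Br: 1 × 200 = 200
    H-H: 1 × 441 = 441
    Σ(broken) = 641 kJ
  Bonds formed (products):
    H-Br: 2 × 355 = 710
    Σ(formed) = 710 kJ
  ΔH_1 = 641 − 710 = −69 kJ
Reaction 2:
  Bonds broken (reactants):
    O=O: 3 × 516 = 1548
    S-H: 4 × 334 = 1336
    Σ(broken) = 2884 kJ
  Bonds formed (products):
    O-H: 4 × 448 = 1792
    S=O: 4 × 530 = 2120
    Σ(formed) = 3912 kJ
  ΔH_2 = 2884 − 3912 = −1028 kJ
ΔH_1 − ΔH_2 = +959 kJ, so reaction 2 has the more negative ΔH; |ΔH_1 − ΔH_2| = 959 kJ.

Reaction 2, by 959 kJ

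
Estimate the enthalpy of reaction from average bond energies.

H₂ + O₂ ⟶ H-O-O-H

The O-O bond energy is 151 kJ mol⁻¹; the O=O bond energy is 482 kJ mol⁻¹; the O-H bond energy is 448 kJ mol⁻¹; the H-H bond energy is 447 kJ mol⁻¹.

Bonds broken (reactants):
  H-H: 1 × 447 = 447
  O=O: 1 × 482 = 482
  Σ(broken) = 929 kJ
Bonds formed (products):
  O-H: 2 × 448 = 896
  O-O: 1 × 151 = 151
  Σ(formed) = 1047 kJ
ΔH = Σ(broken) − Σ(formed) = 929 − 1047 = −118 kJ

ΔH ≈ −118 kJ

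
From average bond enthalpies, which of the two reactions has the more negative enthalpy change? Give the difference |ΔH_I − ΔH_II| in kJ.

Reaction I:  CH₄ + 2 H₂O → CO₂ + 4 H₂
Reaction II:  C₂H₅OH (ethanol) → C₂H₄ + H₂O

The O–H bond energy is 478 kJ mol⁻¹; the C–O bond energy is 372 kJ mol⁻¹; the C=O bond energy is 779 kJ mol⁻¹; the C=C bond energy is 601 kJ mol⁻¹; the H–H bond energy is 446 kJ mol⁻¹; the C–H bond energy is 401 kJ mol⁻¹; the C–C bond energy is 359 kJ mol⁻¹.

Reaction II, by 121 kJ

Reaction I:
  Bonds broken (reactants):
    C–H: 4 × 401 = 1604
    O–H: 4 × 478 = 1912
    Σ(broken) = 3516 kJ
  Bonds formed (products):
    C=O: 2 × 779 = 1558
    H–H: 4 × 446 = 1784
    Σ(formed) = 3342 kJ
  ΔH_I = 3516 − 3342 = +174 kJ
Reaction II:
  Bonds broken (reactants):
    C–C: 1 × 359 = 359
    C–H: 5 × 401 = 2005
    C–O: 1 × 372 = 372
    O–H: 1 × 478 = 478
    Σ(broken) = 3214 kJ
  Bonds formed (products):
    C–H: 4 × 401 = 1604
    C=C: 1 × 601 = 601
    O–H: 2 × 478 = 956
    Σ(formed) = 3161 kJ
  ΔH_II = 3214 − 3161 = +53 kJ
ΔH_I − ΔH_II = +121 kJ, so reaction II has the more negative ΔH; |ΔH_I − ΔH_II| = 121 kJ.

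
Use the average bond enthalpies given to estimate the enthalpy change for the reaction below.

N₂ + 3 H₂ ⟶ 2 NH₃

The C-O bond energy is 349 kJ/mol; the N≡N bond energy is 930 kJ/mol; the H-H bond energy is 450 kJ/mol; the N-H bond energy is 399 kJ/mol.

ΔH ≈ −114 kJ

Bonds broken (reactants):
  H-H: 3 × 450 = 1350
  N≡N: 1 × 930 = 930
  Σ(broken) = 2280 kJ
Bonds formed (products):
  N-H: 6 × 399 = 2394
  Σ(formed) = 2394 kJ
ΔH = Σ(broken) − Σ(formed) = 2280 − 2394 = −114 kJ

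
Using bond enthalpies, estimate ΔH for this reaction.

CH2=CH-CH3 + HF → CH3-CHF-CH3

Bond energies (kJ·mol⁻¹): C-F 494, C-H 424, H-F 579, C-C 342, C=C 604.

ΔH ≈ −77 kJ

Bonds broken (reactants):
  C-C: 1 × 342 = 342
  C-H: 6 × 424 = 2544
  C=C: 1 × 604 = 604
  H-F: 1 × 579 = 579
  Σ(broken) = 4069 kJ
Bonds formed (products):
  C-C: 2 × 342 = 684
  C-F: 1 × 494 = 494
  C-H: 7 × 424 = 2968
  Σ(formed) = 4146 kJ
ΔH = Σ(broken) − Σ(formed) = 4069 − 4146 = −77 kJ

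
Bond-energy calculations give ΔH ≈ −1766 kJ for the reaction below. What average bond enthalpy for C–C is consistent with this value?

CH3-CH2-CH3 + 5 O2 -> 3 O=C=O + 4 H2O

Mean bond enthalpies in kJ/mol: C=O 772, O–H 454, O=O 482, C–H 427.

D(C–C) ≈ 336 kJ/mol

Let D be the C–C bond energy.
Σ(broken) = 2×D + 8×427 + 5×482 = 5826 + 2D
Σ(formed) = 6×772 + 8×454 = 8264
ΔH = Σ(broken) − Σ(formed) = (5826 + 2D) − (8264) = −2438 + 2D
Setting this equal to −1766 kJ gives 2D = 672, so D = 336 kJ/mol.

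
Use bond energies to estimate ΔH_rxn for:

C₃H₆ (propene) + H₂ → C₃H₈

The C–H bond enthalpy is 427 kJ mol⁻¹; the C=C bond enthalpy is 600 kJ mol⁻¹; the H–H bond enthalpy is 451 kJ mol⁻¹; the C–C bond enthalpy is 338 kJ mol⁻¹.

ΔH ≈ −141 kJ

Bonds broken (reactants):
  C–C: 1 × 338 = 338
  C–H: 6 × 427 = 2562
  C=C: 1 × 600 = 600
  H–H: 1 × 451 = 451
  Σ(broken) = 3951 kJ
Bonds formed (products):
  C–C: 2 × 338 = 676
  C–H: 8 × 427 = 3416
  Σ(formed) = 4092 kJ
ΔH = Σ(broken) − Σ(formed) = 3951 − 4092 = −141 kJ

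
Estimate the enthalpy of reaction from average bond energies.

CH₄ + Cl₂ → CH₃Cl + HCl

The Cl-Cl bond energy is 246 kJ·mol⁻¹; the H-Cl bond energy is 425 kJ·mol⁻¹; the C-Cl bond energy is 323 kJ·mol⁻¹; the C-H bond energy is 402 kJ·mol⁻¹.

ΔH ≈ −100 kJ

Bonds broken (reactants):
  C-H: 4 × 402 = 1608
  Cl-Cl: 1 × 246 = 246
  Σ(broken) = 1854 kJ
Bonds formed (products):
  C-Cl: 1 × 323 = 323
  C-H: 3 × 402 = 1206
  H-Cl: 1 × 425 = 425
  Σ(formed) = 1954 kJ
ΔH = Σ(broken) − Σ(formed) = 1854 − 1954 = −100 kJ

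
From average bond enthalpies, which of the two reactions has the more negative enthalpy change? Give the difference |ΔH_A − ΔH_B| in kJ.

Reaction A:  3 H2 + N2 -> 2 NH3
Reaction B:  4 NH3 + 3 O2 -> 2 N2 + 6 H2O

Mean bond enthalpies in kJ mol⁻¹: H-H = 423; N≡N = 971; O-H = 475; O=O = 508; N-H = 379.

Reaction B, by 1536 kJ

Reaction A:
  Bonds broken (reactants):
    H-H: 3 × 423 = 1269
    N≡N: 1 × 971 = 971
    Σ(broken) = 2240 kJ
  Bonds formed (products):
    N-H: 6 × 379 = 2274
    Σ(formed) = 2274 kJ
  ΔH_A = 2240 − 2274 = −34 kJ
Reaction B:
  Bonds broken (reactants):
    N-H: 12 × 379 = 4548
    O=O: 3 × 508 = 1524
    Σ(broken) = 6072 kJ
  Bonds formed (products):
    N≡N: 2 × 971 = 1942
    O-H: 12 × 475 = 5700
    Σ(formed) = 7642 kJ
  ΔH_B = 6072 − 7642 = −1570 kJ
ΔH_A − ΔH_B = +1536 kJ, so reaction B has the more negative ΔH; |ΔH_A − ΔH_B| = 1536 kJ.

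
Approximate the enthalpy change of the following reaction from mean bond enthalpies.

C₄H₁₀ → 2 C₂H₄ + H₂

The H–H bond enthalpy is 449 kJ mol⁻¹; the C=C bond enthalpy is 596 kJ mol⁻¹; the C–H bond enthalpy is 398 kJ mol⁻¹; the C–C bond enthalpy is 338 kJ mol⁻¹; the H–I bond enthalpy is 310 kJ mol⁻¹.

Bonds broken (reactants):
  C–C: 3 × 338 = 1014
  C–H: 10 × 398 = 3980
  Σ(broken) = 4994 kJ
Bonds formed (products):
  C–H: 8 × 398 = 3184
  C=C: 2 × 596 = 1192
  H–H: 1 × 449 = 449
  Σ(formed) = 4825 kJ
ΔH = Σ(broken) − Σ(formed) = 4994 − 4825 = +169 kJ

ΔH ≈ +169 kJ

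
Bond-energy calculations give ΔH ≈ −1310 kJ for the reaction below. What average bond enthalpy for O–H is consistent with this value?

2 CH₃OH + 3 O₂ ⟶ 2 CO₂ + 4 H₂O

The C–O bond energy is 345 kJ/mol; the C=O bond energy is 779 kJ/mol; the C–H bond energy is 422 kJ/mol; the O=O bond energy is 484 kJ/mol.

Let D be the O–H bond energy.
Σ(broken) = 6×422 + 2×345 + 2×D + 3×484 = 4674 + 2D
Σ(formed) = 4×779 + 8×D = 3116 + 8D
ΔH = Σ(broken) − Σ(formed) = (4674 + 2D) − (3116 + 8D) = +1558 − 6D
Setting this equal to −1310 kJ gives 6D = 2868, so D = 478 kJ/mol.

D(O–H) ≈ 478 kJ/mol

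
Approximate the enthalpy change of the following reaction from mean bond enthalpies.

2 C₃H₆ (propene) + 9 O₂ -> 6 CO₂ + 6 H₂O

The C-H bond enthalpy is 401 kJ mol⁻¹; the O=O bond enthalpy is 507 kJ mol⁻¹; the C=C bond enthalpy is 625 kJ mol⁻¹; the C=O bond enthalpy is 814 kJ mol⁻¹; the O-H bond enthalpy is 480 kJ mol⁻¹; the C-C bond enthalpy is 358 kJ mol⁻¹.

Bonds broken (reactants):
  C-C: 2 × 358 = 716
  C-H: 12 × 401 = 4812
  C=C: 2 × 625 = 1250
  O=O: 9 × 507 = 4563
  Σ(broken) = 11341 kJ
Bonds formed (products):
  C=O: 12 × 814 = 9768
  O-H: 12 × 480 = 5760
  Σ(formed) = 15528 kJ
ΔH = Σ(broken) − Σ(formed) = 11341 − 15528 = −4187 kJ

ΔH ≈ −4187 kJ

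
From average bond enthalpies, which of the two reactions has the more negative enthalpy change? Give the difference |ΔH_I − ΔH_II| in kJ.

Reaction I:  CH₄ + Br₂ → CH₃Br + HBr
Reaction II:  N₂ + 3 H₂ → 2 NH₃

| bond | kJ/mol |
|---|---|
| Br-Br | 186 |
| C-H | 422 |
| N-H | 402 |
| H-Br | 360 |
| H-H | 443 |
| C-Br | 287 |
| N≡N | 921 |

Reaction I:
  Bonds broken (reactants):
    Br-Br: 1 × 186 = 186
    C-H: 4 × 422 = 1688
    Σ(broken) = 1874 kJ
  Bonds formed (products):
    C-Br: 1 × 287 = 287
    C-H: 3 × 422 = 1266
    H-Br: 1 × 360 = 360
    Σ(formed) = 1913 kJ
  ΔH_I = 1874 − 1913 = −39 kJ
Reaction II:
  Bonds broken (reactants):
    H-H: 3 × 443 = 1329
    N≡N: 1 × 921 = 921
    Σ(broken) = 2250 kJ
  Bonds formed (products):
    N-H: 6 × 402 = 2412
    Σ(formed) = 2412 kJ
  ΔH_II = 2250 − 2412 = −162 kJ
ΔH_I − ΔH_II = +123 kJ, so reaction II has the more negative ΔH; |ΔH_I − ΔH_II| = 123 kJ.

Reaction II, by 123 kJ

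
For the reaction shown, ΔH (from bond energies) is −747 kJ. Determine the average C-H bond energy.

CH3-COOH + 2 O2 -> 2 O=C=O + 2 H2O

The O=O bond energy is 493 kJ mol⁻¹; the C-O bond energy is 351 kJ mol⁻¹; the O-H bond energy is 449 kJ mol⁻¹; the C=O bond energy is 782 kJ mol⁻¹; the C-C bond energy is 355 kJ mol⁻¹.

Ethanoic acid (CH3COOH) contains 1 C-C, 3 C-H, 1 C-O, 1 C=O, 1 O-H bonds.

D(C-H) ≈ 418 kJ/mol

Let D be the C-H bond energy.
Σ(broken) = 1×355 + 3×D + 1×351 + 1×782 + 1×449 + 2×493 = 2923 + 3D
Σ(formed) = 4×782 + 4×449 = 4924
ΔH = Σ(broken) − Σ(formed) = (2923 + 3D) − (4924) = −2001 + 3D
Setting this equal to −747 kJ gives 3D = 1254, so D = 418 kJ/mol.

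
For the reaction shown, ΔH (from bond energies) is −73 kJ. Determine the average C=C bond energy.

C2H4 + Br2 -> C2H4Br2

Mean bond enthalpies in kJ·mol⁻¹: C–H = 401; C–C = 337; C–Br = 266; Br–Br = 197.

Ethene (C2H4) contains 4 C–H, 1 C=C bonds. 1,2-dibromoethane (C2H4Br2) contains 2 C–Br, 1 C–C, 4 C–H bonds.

D(C=C) ≈ 599 kJ/mol

Let D be the C=C bond energy.
Σ(broken) = 1×197 + 4×401 + 1×D = 1801 + D
Σ(formed) = 2×266 + 1×337 + 4×401 = 2473
ΔH = Σ(broken) − Σ(formed) = (1801 + D) − (2473) = −672 + D
Setting this equal to −73 kJ gives D = 599 kJ/mol.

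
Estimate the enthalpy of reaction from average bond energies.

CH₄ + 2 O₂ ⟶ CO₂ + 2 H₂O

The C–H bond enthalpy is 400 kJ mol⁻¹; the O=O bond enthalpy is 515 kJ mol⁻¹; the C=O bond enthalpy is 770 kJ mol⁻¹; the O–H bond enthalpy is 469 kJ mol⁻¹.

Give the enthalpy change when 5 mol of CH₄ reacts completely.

ΔH = −3930 kJ

Bonds broken (reactants):
  C–H: 4 × 400 = 1600
  O=O: 2 × 515 = 1030
  Σ(broken) = 2630 kJ
Bonds formed (products):
  C=O: 2 × 770 = 1540
  O–H: 4 × 469 = 1876
  Σ(formed) = 3416 kJ
ΔH = Σ(broken) − Σ(formed) = 2630 − 3416 = −786 kJ
For 5× the reaction as written: 5 × (−786) = −3930 kJ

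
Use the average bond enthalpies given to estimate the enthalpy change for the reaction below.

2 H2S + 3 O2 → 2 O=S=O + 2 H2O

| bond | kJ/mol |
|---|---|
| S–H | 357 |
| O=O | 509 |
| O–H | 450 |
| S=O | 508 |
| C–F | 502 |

ΔH ≈ −877 kJ

Bonds broken (reactants):
  O=O: 3 × 509 = 1527
  S–H: 4 × 357 = 1428
  Σ(broken) = 2955 kJ
Bonds formed (products):
  O–H: 4 × 450 = 1800
  S=O: 4 × 508 = 2032
  Σ(formed) = 3832 kJ
ΔH = Σ(broken) − Σ(formed) = 2955 − 3832 = −877 kJ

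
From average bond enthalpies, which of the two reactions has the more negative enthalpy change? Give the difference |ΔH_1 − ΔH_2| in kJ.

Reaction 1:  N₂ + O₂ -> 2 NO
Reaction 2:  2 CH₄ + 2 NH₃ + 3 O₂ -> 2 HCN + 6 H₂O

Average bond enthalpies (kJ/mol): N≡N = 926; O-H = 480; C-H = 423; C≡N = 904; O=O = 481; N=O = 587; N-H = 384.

Reaction 2, by 1516 kJ

Reaction 1:
  Bonds broken (reactants):
    N≡N: 1 × 926 = 926
    O=O: 1 × 481 = 481
    Σ(broken) = 1407 kJ
  Bonds formed (products):
    N=O: 2 × 587 = 1174
    Σ(formed) = 1174 kJ
  ΔH_1 = 1407 − 1174 = +233 kJ
Reaction 2:
  Bonds broken (reactants):
    C-H: 8 × 423 = 3384
    N-H: 6 × 384 = 2304
    O=O: 3 × 481 = 1443
    Σ(broken) = 7131 kJ
  Bonds formed (products):
    C≡N: 2 × 904 = 1808
    C-H: 2 × 423 = 846
    O-H: 12 × 480 = 5760
    Σ(formed) = 8414 kJ
  ΔH_2 = 7131 − 8414 = −1283 kJ
ΔH_1 − ΔH_2 = +1516 kJ, so reaction 2 has the more negative ΔH; |ΔH_1 − ΔH_2| = 1516 kJ.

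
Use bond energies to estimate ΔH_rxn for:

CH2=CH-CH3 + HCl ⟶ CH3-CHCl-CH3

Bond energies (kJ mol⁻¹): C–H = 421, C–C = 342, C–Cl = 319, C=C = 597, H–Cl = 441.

Bonds broken (reactants):
  C–C: 1 × 342 = 342
  C–H: 6 × 421 = 2526
  C=C: 1 × 597 = 597
  H–Cl: 1 × 441 = 441
  Σ(broken) = 3906 kJ
Bonds formed (products):
  C–C: 2 × 342 = 684
  C–Cl: 1 × 319 = 319
  C–H: 7 × 421 = 2947
  Σ(formed) = 3950 kJ
ΔH = Σ(broken) − Σ(formed) = 3906 − 3950 = −44 kJ

ΔH ≈ −44 kJ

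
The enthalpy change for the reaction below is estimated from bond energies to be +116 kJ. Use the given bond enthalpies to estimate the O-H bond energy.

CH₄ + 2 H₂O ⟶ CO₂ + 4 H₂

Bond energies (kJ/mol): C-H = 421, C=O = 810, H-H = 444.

D(O-H) ≈ 457 kJ/mol

Let D be the O-H bond energy.
Σ(broken) = 4×421 + 4×D = 1684 + 4D
Σ(formed) = 2×810 + 4×444 = 3396
ΔH = Σ(broken) − Σ(formed) = (1684 + 4D) − (3396) = −1712 + 4D
Setting this equal to +116 kJ gives 4D = 1828, so D = 457 kJ/mol.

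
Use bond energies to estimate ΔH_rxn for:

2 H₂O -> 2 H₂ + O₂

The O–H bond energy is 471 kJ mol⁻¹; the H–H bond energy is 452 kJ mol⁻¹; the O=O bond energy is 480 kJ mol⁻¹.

Bonds broken (reactants):
  O–H: 4 × 471 = 1884
  Σ(broken) = 1884 kJ
Bonds formed (products):
  H–H: 2 × 452 = 904
  O=O: 1 × 480 = 480
  Σ(formed) = 1384 kJ
ΔH = Σ(broken) − Σ(formed) = 1884 − 1384 = +500 kJ

ΔH ≈ +500 kJ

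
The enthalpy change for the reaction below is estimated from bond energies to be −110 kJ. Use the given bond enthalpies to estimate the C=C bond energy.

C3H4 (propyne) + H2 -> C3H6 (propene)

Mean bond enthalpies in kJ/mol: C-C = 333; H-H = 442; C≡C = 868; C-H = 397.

Let D be the C=C bond energy.
Σ(broken) = 1×868 + 1×333 + 4×397 + 1×442 = 3231
Σ(formed) = 1×333 + 6×397 + 1×D = 2715 + D
ΔH = Σ(broken) − Σ(formed) = (3231) − (2715 + D) = +516 − D
Setting this equal to −110 kJ gives D = 626 kJ/mol.

D(C=C) ≈ 626 kJ/mol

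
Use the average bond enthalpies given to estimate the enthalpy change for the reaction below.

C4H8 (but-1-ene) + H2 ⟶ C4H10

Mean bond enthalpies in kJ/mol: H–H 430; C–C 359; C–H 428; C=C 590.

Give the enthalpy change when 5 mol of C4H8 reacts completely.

ΔH = −975 kJ

Bonds broken (reactants):
  C–C: 2 × 359 = 718
  C–H: 8 × 428 = 3424
  C=C: 1 × 590 = 590
  H–H: 1 × 430 = 430
  Σ(broken) = 5162 kJ
Bonds formed (products):
  C–C: 3 × 359 = 1077
  C–H: 10 × 428 = 4280
  Σ(formed) = 5357 kJ
ΔH = Σ(broken) − Σ(formed) = 5162 − 5357 = −195 kJ
For 5× the reaction as written: 5 × (−195) = −975 kJ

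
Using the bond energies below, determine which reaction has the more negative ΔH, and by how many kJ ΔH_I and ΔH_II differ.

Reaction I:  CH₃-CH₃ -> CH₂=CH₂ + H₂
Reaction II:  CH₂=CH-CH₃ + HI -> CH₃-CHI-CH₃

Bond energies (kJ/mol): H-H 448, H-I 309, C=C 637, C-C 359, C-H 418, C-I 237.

Reaction I:
  Bonds broken (reactants):
    C-C: 1 × 359 = 359
    C-H: 6 × 418 = 2508
    Σ(broken) = 2867 kJ
  Bonds formed (products):
    C-H: 4 × 418 = 1672
    C=C: 1 × 637 = 637
    H-H: 1 × 448 = 448
    Σ(formed) = 2757 kJ
  ΔH_I = 2867 − 2757 = +110 kJ
Reaction II:
  Bonds broken (reactants):
    C-C: 1 × 359 = 359
    C-H: 6 × 418 = 2508
    C=C: 1 × 637 = 637
    H-I: 1 × 309 = 309
    Σ(broken) = 3813 kJ
  Bonds formed (products):
    C-C: 2 × 359 = 718
    C-H: 7 × 418 = 2926
    C-I: 1 × 237 = 237
    Σ(formed) = 3881 kJ
  ΔH_II = 3813 − 3881 = −68 kJ
ΔH_I − ΔH_II = +178 kJ, so reaction II has the more negative ΔH; |ΔH_I − ΔH_II| = 178 kJ.

Reaction II, by 178 kJ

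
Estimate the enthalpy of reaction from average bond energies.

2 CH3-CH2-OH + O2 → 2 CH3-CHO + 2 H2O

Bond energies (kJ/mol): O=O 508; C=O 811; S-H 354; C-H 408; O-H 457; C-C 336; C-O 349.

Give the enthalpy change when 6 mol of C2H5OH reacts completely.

ΔH = −1542 kJ

Bonds broken (reactants):
  C-C: 2 × 336 = 672
  C-H: 10 × 408 = 4080
  C-O: 2 × 349 = 698
  O-H: 2 × 457 = 914
  O=O: 1 × 508 = 508
  Σ(broken) = 6872 kJ
Bonds formed (products):
  C-C: 2 × 336 = 672
  C-H: 8 × 408 = 3264
  C=O: 2 × 811 = 1622
  O-H: 4 × 457 = 1828
  Σ(formed) = 7386 kJ
ΔH = Σ(broken) − Σ(formed) = 6872 − 7386 = −514 kJ
For 3× the reaction as written: 3 × (−514) = −1542 kJ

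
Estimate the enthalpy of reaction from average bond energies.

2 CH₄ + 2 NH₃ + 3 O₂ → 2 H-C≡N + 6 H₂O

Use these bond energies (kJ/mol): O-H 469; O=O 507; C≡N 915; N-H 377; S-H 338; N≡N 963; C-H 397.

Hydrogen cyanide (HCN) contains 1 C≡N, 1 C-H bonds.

Bonds broken (reactants):
  C-H: 8 × 397 = 3176
  N-H: 6 × 377 = 2262
  O=O: 3 × 507 = 1521
  Σ(broken) = 6959 kJ
Bonds formed (products):
  C≡N: 2 × 915 = 1830
  C-H: 2 × 397 = 794
  O-H: 12 × 469 = 5628
  Σ(formed) = 8252 kJ
ΔH = Σ(broken) − Σ(formed) = 6959 − 8252 = −1293 kJ

ΔH ≈ −1293 kJ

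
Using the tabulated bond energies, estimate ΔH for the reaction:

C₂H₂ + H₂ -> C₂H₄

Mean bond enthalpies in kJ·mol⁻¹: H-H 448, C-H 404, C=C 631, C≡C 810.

ΔH ≈ −181 kJ

Bonds broken (reactants):
  C≡C: 1 × 810 = 810
  C-H: 2 × 404 = 808
  H-H: 1 × 448 = 448
  Σ(broken) = 2066 kJ
Bonds formed (products):
  C-H: 4 × 404 = 1616
  C=C: 1 × 631 = 631
  Σ(formed) = 2247 kJ
ΔH = Σ(broken) − Σ(formed) = 2066 − 2247 = −181 kJ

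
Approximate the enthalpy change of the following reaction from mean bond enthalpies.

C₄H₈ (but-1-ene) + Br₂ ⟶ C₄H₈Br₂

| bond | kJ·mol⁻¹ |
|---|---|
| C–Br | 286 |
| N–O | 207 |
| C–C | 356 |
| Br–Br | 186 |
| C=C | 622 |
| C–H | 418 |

ΔH ≈ −120 kJ

Bonds broken (reactants):
  Br–Br: 1 × 186 = 186
  C–C: 2 × 356 = 712
  C–H: 8 × 418 = 3344
  C=C: 1 × 622 = 622
  Σ(broken) = 4864 kJ
Bonds formed (products):
  C–Br: 2 × 286 = 572
  C–C: 3 × 356 = 1068
  C–H: 8 × 418 = 3344
  Σ(formed) = 4984 kJ
ΔH = Σ(broken) − Σ(formed) = 4864 − 4984 = −120 kJ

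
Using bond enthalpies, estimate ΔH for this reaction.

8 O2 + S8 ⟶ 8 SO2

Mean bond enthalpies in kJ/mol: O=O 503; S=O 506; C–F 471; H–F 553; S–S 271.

Bonds broken (reactants):
  O=O: 8 × 503 = 4024
  S–S: 8 × 271 = 2168
  Σ(broken) = 6192 kJ
Bonds formed (products):
  S=O: 16 × 506 = 8096
  Σ(formed) = 8096 kJ
ΔH = Σ(broken) − Σ(formed) = 6192 − 8096 = −1904 kJ

ΔH ≈ −1904 kJ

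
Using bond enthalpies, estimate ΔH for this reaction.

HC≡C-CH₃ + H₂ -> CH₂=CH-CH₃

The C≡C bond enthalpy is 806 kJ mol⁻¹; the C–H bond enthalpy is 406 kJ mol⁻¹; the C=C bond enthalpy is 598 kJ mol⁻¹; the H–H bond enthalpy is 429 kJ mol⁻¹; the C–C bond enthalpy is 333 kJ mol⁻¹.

ΔH ≈ −175 kJ

Bonds broken (reactants):
  C≡C: 1 × 806 = 806
  C–C: 1 × 333 = 333
  C–H: 4 × 406 = 1624
  H–H: 1 × 429 = 429
  Σ(broken) = 3192 kJ
Bonds formed (products):
  C–C: 1 × 333 = 333
  C–H: 6 × 406 = 2436
  C=C: 1 × 598 = 598
  Σ(formed) = 3367 kJ
ΔH = Σ(broken) − Σ(formed) = 3192 − 3367 = −175 kJ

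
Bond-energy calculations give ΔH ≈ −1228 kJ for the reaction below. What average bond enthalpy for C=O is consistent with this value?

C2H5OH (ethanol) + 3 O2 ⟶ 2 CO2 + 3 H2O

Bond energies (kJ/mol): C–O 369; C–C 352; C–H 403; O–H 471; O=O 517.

D(C=O) ≈ 790 kJ/mol

Let D be the C=O bond energy.
Σ(broken) = 1×352 + 5×403 + 1×369 + 1×471 + 3×517 = 4758
Σ(formed) = 4×D + 6×471 = 2826 + 4D
ΔH = Σ(broken) − Σ(formed) = (4758) − (2826 + 4D) = +1932 − 4D
Setting this equal to −1228 kJ gives 4D = 3160, so D = 790 kJ/mol.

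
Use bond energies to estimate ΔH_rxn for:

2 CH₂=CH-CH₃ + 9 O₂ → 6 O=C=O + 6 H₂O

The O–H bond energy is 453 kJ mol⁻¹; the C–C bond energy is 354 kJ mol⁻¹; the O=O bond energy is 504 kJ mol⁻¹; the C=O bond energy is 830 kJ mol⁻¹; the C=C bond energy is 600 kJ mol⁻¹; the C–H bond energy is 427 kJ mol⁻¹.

Bonds broken (reactants):
  C–C: 2 × 354 = 708
  C–H: 12 × 427 = 5124
  C=C: 2 × 600 = 1200
  O=O: 9 × 504 = 4536
  Σ(broken) = 11568 kJ
Bonds formed (products):
  C=O: 12 × 830 = 9960
  O–H: 12 × 453 = 5436
  Σ(formed) = 15396 kJ
ΔH = Σ(broken) − Σ(formed) = 11568 − 15396 = −3828 kJ

ΔH ≈ −3828 kJ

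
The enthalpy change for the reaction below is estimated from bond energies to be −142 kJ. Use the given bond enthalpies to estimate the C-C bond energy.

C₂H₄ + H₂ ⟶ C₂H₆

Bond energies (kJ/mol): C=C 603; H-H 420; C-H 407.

Let D be the C-C bond energy.
Σ(broken) = 4×407 + 1×603 + 1×420 = 2651
Σ(formed) = 1×D + 6×407 = 2442 + D
ΔH = Σ(broken) − Σ(formed) = (2651) − (2442 + D) = +209 − D
Setting this equal to −142 kJ gives D = 351 kJ/mol.

D(C-C) ≈ 351 kJ/mol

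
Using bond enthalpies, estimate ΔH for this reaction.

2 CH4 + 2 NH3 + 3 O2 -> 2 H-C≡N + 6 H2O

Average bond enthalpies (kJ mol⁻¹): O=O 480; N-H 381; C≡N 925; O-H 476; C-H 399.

ΔH ≈ −1442 kJ

Bonds broken (reactants):
  C-H: 8 × 399 = 3192
  N-H: 6 × 381 = 2286
  O=O: 3 × 480 = 1440
  Σ(broken) = 6918 kJ
Bonds formed (products):
  C≡N: 2 × 925 = 1850
  C-H: 2 × 399 = 798
  O-H: 12 × 476 = 5712
  Σ(formed) = 8360 kJ
ΔH = Σ(broken) − Σ(formed) = 6918 − 8360 = −1442 kJ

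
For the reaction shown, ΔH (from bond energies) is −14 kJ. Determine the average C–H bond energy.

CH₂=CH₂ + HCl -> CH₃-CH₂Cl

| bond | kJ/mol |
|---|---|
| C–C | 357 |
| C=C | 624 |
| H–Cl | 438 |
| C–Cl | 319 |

D(C–H) ≈ 400 kJ/mol

Let D be the C–H bond energy.
Σ(broken) = 4×D + 1×624 + 1×438 = 1062 + 4D
Σ(formed) = 1×357 + 1×319 + 5×D = 676 + 5D
ΔH = Σ(broken) − Σ(formed) = (1062 + 4D) − (676 + 5D) = +386 − D
Setting this equal to −14 kJ gives D = 400 kJ/mol.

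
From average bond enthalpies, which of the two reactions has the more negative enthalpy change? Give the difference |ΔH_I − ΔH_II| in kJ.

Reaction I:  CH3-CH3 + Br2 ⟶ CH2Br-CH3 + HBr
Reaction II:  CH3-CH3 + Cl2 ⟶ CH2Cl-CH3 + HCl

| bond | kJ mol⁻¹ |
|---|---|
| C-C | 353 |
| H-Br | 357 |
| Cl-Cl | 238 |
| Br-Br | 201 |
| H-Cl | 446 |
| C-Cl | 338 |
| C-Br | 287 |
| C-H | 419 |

Reaction I:
  Bonds broken (reactants):
    Br-Br: 1 × 201 = 201
    C-C: 1 × 353 = 353
    C-H: 6 × 419 = 2514
    Σ(broken) = 3068 kJ
  Bonds formed (products):
    C-Br: 1 × 287 = 287
    C-C: 1 × 353 = 353
    C-H: 5 × 419 = 2095
    H-Br: 1 × 357 = 357
    Σ(formed) = 3092 kJ
  ΔH_I = 3068 − 3092 = −24 kJ
Reaction II:
  Bonds broken (reactants):
    C-C: 1 × 353 = 353
    C-H: 6 × 419 = 2514
    Cl-Cl: 1 × 238 = 238
    Σ(broken) = 3105 kJ
  Bonds formed (products):
    C-C: 1 × 353 = 353
    C-Cl: 1 × 338 = 338
    C-H: 5 × 419 = 2095
    H-Cl: 1 × 446 = 446
    Σ(formed) = 3232 kJ
  ΔH_II = 3105 − 3232 = −127 kJ
ΔH_I − ΔH_II = +103 kJ, so reaction II has the more negative ΔH; |ΔH_I − ΔH_II| = 103 kJ.

Reaction II, by 103 kJ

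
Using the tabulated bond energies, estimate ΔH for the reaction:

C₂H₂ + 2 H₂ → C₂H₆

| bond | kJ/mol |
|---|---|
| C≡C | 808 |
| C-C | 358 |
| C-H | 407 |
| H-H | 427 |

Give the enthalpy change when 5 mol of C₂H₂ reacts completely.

Bonds broken (reactants):
  C≡C: 1 × 808 = 808
  C-H: 2 × 407 = 814
  H-H: 2 × 427 = 854
  Σ(broken) = 2476 kJ
Bonds formed (products):
  C-C: 1 × 358 = 358
  C-H: 6 × 407 = 2442
  Σ(formed) = 2800 kJ
ΔH = Σ(broken) − Σ(formed) = 2476 − 2800 = −324 kJ
For 5× the reaction as written: 5 × (−324) = −1620 kJ

ΔH = −1620 kJ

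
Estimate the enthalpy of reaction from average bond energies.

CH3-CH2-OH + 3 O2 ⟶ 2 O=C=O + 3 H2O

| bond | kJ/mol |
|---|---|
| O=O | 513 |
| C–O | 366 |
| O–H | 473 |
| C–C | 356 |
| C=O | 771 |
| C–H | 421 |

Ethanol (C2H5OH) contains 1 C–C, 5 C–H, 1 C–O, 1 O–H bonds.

ΔH ≈ −1083 kJ

Bonds broken (reactants):
  C–C: 1 × 356 = 356
  C–H: 5 × 421 = 2105
  C–O: 1 × 366 = 366
  O–H: 1 × 473 = 473
  O=O: 3 × 513 = 1539
  Σ(broken) = 4839 kJ
Bonds formed (products):
  C=O: 4 × 771 = 3084
  O–H: 6 × 473 = 2838
  Σ(formed) = 5922 kJ
ΔH = Σ(broken) − Σ(formed) = 4839 − 5922 = −1083 kJ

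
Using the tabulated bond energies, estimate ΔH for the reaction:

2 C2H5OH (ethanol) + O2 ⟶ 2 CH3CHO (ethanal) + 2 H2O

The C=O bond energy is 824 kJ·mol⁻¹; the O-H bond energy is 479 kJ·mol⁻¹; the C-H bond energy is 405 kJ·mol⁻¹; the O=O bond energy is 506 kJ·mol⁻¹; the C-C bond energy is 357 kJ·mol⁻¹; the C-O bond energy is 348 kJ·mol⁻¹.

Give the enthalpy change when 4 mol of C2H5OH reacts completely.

ΔH = −1188 kJ

Bonds broken (reactants):
  C-C: 2 × 357 = 714
  C-H: 10 × 405 = 4050
  C-O: 2 × 348 = 696
  O-H: 2 × 479 = 958
  O=O: 1 × 506 = 506
  Σ(broken) = 6924 kJ
Bonds formed (products):
  C-C: 2 × 357 = 714
  C-H: 8 × 405 = 3240
  C=O: 2 × 824 = 1648
  O-H: 4 × 479 = 1916
  Σ(formed) = 7518 kJ
ΔH = Σ(broken) − Σ(formed) = 6924 − 7518 = −594 kJ
For 2× the reaction as written: 2 × (−594) = −1188 kJ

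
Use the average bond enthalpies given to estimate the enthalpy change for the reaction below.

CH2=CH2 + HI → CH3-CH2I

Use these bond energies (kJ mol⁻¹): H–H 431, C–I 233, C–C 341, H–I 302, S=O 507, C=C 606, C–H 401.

ΔH ≈ −67 kJ

Bonds broken (reactants):
  C–H: 4 × 401 = 1604
  C=C: 1 × 606 = 606
  H–I: 1 × 302 = 302
  Σ(broken) = 2512 kJ
Bonds formed (products):
  C–C: 1 × 341 = 341
  C–H: 5 × 401 = 2005
  C–I: 1 × 233 = 233
  Σ(formed) = 2579 kJ
ΔH = Σ(broken) − Σ(formed) = 2512 − 2579 = −67 kJ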